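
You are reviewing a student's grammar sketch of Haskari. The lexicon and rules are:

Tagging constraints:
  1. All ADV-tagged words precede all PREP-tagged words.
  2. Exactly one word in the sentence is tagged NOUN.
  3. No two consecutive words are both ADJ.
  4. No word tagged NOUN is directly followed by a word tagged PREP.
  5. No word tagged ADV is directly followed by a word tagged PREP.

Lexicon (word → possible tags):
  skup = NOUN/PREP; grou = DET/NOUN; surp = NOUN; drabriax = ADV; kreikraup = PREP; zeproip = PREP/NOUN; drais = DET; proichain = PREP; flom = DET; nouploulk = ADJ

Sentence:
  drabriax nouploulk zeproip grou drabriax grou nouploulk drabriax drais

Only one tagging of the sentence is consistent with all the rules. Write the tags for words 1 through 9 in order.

Candidates per position — 1:drabriax {ADV}; 2:nouploulk {ADJ}; 3:zeproip {PREP,NOUN}; 4:grou {DET,NOUN}; 5:drabriax {ADV}; 6:grou {DET,NOUN}; 7:nouploulk {ADJ}; 8:drabriax {ADV}; 9:drais {DET}.
Position 3: PREP is ruled out by rule 1; that leaves NOUN.
Position 4: NOUN is ruled out by rule 2; that leaves DET.
Position 6: NOUN is ruled out by rule 2; that leaves DET.
The unique satisfying tagging is: ADV ADJ NOUN DET ADV DET ADJ ADV DET.
Check: rule 1 satisfied; rule 2 satisfied; rule 3 satisfied; rule 4 satisfied; rule 5 satisfied.

ADV ADJ NOUN DET ADV DET ADJ ADV DET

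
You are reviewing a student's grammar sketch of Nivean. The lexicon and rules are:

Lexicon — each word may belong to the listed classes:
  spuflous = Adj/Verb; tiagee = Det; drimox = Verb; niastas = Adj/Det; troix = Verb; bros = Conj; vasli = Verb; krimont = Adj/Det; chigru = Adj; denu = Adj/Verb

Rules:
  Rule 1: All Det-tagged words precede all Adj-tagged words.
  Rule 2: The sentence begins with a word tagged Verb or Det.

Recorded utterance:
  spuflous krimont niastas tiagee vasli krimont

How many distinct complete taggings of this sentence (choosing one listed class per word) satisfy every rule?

Candidates per position — 1:spuflous {Adj,Verb}; 2:krimont {Adj,Det}; 3:niastas {Adj,Det}; 4:tiagee {Det}; 5:vasli {Verb}; 6:krimont {Adj,Det}.
There are 16 candidate sequences in total.
The sequences that satisfy every rule: Verb Det Det Det Verb Adj; Verb Det Det Det Verb Det.
Count = 2.

2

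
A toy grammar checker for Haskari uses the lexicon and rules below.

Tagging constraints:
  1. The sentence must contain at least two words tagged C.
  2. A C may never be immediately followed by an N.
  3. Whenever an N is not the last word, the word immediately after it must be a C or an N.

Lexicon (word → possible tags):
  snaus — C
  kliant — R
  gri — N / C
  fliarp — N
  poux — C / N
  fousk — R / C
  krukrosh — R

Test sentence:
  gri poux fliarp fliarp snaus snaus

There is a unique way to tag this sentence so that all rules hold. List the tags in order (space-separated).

Candidates per position — 1:gri {N,C}; 2:poux {C,N}; 3:fliarp {N}; 4:fliarp {N}; 5:snaus {C}; 6:snaus {C}.
If word 1 were C, no tagging could satisfy rule 2; so word 1 is N.
If word 2 were C, no tagging could satisfy rule 2; so word 2 is N.
That leaves exactly one tagging: N N N N C C.
Rule-by-rule: rule 1 satisfied; rule 2 satisfied; rule 3 satisfied.

N N N N C C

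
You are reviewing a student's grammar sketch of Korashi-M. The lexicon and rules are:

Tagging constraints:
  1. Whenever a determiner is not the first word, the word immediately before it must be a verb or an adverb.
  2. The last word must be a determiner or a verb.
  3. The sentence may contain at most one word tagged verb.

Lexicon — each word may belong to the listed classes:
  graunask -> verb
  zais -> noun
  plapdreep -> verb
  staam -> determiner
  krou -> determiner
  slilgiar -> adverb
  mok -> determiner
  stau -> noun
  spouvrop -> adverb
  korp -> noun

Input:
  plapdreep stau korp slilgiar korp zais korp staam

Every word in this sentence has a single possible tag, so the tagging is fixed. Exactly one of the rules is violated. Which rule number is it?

1

Fixed tagging: verb noun noun adverb noun noun noun determiner.
Applying the rules: R1 fails, R2 ok, R3 ok.
Only rule 1 fails.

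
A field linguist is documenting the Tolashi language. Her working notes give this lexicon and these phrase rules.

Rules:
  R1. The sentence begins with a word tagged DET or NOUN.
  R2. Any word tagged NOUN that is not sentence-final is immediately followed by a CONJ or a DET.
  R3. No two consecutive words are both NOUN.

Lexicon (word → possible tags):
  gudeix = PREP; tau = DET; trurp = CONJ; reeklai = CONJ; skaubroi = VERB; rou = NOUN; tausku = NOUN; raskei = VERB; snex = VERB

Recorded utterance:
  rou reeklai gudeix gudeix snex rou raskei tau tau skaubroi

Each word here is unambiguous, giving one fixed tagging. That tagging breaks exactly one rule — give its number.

Fixed tagging: NOUN CONJ PREP PREP VERB NOUN VERB DET DET VERB.
Checking each rule: R1 holds, R2 violated, R3 holds.
Only rule 2 fails.

2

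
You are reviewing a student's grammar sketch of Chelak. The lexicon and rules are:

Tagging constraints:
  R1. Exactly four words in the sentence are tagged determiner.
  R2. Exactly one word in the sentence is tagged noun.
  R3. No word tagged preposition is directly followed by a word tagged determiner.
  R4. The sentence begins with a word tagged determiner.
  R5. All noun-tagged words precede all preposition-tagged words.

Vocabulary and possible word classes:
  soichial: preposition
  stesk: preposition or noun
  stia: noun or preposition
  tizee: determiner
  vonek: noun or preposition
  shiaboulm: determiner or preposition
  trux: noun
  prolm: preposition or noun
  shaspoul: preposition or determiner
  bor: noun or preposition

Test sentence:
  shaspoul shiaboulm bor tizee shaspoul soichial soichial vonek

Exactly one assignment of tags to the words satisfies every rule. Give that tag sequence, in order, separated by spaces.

Candidates per position — 1:shaspoul {preposition,determiner}; 2:shiaboulm {determiner,preposition}; 3:bor {noun,preposition}; 4:tizee {determiner}; 5:shaspoul {preposition,determiner}; 6:soichial {preposition}; 7:soichial {preposition}; 8:vonek {noun,preposition}.
At position 1, choosing preposition makes rule 1 impossible to satisfy; hence determiner.
At position 2, choosing preposition makes rule 1 impossible to satisfy; hence determiner.
At position 3, choosing preposition makes rule 3 impossible to satisfy; hence noun.
At position 5, choosing preposition makes rule 1 impossible to satisfy; hence determiner.
At position 8, choosing noun makes rule 2 impossible to satisfy; hence preposition.
So the tagging must be: determiner determiner noun determiner determiner preposition preposition preposition.
Check: rule 1 holds; rule 2 holds; rule 3 holds; rule 4 holds; rule 5 holds.

determiner determiner noun determiner determiner preposition preposition preposition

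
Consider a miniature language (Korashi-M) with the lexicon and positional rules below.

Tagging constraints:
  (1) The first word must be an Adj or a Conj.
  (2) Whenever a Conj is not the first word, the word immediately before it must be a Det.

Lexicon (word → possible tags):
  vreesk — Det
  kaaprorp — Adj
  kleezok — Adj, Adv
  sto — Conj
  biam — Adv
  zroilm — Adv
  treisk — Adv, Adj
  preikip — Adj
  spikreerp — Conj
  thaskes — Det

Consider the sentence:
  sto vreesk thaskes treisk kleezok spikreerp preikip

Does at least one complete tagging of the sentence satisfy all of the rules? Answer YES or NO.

NO

Candidates per position — 1:sto {Conj}; 2:vreesk {Det}; 3:thaskes {Det}; 4:treisk {Adv,Adj}; 5:kleezok {Adj,Adv}; 6:spikreerp {Conj}; 7:preikip {Adj}.
Rule 2 cannot be satisfied by any choice of tags from the lexicon.
So there is no consistent tagging.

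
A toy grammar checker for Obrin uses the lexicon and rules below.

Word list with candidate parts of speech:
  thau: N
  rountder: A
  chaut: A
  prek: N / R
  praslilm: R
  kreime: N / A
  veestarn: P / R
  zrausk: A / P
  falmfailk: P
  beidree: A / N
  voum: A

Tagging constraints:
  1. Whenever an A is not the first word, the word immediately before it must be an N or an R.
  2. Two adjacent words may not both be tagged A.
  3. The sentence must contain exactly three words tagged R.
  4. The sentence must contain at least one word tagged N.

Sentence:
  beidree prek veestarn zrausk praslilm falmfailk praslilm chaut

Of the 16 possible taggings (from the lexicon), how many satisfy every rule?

Candidates per position — 1:beidree {A,N}; 2:prek {N,R}; 3:veestarn {P,R}; 4:zrausk {A,P}; 5:praslilm {R}; 6:falmfailk {P}; 7:praslilm {R}; 8:chaut {A}.
There are 16 candidate sequences in total.
The sequences that satisfy every rule: A N R A R P R A; A N R P R P R A; N N R A R P R A; N N R P R P R A; N R P P R P R A.
Count = 5.

5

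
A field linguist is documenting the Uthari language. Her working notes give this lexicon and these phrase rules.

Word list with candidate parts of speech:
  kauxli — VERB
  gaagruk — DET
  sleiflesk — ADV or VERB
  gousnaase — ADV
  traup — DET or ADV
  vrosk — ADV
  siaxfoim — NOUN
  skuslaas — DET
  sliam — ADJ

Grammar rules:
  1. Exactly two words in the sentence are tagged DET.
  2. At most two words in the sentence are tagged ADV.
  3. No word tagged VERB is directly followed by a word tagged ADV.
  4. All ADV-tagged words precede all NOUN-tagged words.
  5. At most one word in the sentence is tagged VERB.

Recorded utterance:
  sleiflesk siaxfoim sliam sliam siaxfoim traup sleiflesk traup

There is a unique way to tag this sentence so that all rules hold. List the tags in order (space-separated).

ADV NOUN ADJ ADJ NOUN DET VERB DET

Candidates per position — 1:sleiflesk {ADV,VERB}; 2:siaxfoim {NOUN}; 3:sliam {ADJ}; 4:sliam {ADJ}; 5:siaxfoim {NOUN}; 6:traup {DET,ADV}; 7:sleiflesk {ADV,VERB}; 8:traup {DET,ADV}.
If word 6 were ADV, no tagging could satisfy rule 1; so word 6 is DET.
If word 7 were ADV, no tagging could satisfy rule 4; so word 7 is VERB.
If word 8 were ADV, no tagging could satisfy rule 1; so word 8 is DET.
If word 1 were VERB, no tagging could satisfy rule 5; so word 1 is ADV.
So the tagging must be: ADV NOUN ADJ ADJ NOUN DET VERB DET.
Rule-by-rule: rule 1 ✓; rule 2 ✓; rule 3 ✓; rule 4 ✓; rule 5 ✓.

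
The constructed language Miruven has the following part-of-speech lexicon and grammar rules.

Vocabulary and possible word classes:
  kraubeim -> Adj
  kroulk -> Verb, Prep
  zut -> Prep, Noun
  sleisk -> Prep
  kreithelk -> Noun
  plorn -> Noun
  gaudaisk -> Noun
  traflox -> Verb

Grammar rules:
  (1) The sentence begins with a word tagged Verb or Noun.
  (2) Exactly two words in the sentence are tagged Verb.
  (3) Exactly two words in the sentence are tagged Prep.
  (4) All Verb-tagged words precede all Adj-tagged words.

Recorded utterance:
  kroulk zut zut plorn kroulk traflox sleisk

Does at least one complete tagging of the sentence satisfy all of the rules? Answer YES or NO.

YES

Candidates per position — 1:kroulk {Verb,Prep}; 2:zut {Prep,Noun}; 3:zut {Prep,Noun}; 4:plorn {Noun}; 5:kroulk {Verb,Prep}; 6:traflox {Verb}; 7:sleisk {Prep}.
One satisfying assignment: Verb Noun Noun Noun Prep Verb Prep.
Verifying each rule — rule 1 satisfied; rule 2 satisfied; rule 3 satisfied; rule 4 satisfied.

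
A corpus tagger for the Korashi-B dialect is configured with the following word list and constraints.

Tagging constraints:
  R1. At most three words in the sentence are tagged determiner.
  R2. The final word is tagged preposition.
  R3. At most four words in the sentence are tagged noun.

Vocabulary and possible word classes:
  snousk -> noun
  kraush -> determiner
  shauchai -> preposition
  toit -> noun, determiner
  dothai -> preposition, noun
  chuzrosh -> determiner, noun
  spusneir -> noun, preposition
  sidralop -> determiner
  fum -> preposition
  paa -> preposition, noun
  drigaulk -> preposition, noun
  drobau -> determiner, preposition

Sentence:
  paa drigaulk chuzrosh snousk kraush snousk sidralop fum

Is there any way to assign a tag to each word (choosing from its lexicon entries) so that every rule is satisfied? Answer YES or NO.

Candidates per position — 1:paa {preposition,noun}; 2:drigaulk {preposition,noun}; 3:chuzrosh {determiner,noun}; 4:snousk {noun}; 5:kraush {determiner}; 6:snousk {noun}; 7:sidralop {determiner}; 8:fum {preposition}.
One satisfying assignment: noun noun determiner noun determiner noun determiner preposition.
Checking: rule 1 ✓; rule 2 ✓; rule 3 ✓.

YES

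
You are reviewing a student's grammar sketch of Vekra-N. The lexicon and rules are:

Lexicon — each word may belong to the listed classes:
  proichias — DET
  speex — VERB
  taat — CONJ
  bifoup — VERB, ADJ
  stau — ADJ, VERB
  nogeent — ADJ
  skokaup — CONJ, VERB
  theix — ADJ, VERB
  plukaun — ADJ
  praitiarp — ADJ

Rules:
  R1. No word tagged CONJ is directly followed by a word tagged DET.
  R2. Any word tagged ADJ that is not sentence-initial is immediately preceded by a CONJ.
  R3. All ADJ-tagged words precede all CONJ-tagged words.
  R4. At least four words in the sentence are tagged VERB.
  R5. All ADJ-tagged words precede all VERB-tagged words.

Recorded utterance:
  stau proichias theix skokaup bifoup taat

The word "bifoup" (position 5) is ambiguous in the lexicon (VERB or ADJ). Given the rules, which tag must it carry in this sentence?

Candidates per position — 1:stau {ADJ,VERB}; 2:proichias {DET}; 3:theix {ADJ,VERB}; 4:skokaup {CONJ,VERB}; 5:bifoup {VERB,ADJ}; 6:taat {CONJ}.
Position 1: tagging it ADJ would leave rule 4 unsatisfiable, so it must be VERB.
Position 3: tagging it ADJ would leave rule 2 unsatisfiable, so it must be VERB.
Position 4: tagging it CONJ would leave rule 4 unsatisfiable, so it must be VERB.
Position 5: tagging it ADJ would leave rule 2 unsatisfiable, so it must be VERB.
The only consistent sequence is: VERB DET VERB VERB VERB CONJ.
Checking: rule 1 ok; rule 2 ok; rule 3 ok; rule 4 ok; rule 5 ok.

VERB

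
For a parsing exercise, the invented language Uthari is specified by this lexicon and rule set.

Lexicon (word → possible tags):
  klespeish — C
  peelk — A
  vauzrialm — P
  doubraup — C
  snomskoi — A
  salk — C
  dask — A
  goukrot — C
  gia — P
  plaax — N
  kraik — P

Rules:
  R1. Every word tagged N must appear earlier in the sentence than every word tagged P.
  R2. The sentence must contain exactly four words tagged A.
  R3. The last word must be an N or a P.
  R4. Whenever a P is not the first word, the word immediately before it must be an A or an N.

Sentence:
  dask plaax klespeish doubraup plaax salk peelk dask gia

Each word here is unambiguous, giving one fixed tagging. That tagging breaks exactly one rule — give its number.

Fixed tagging: A N C C N C A A P.
Checking each rule: R1 ok, R2 fails, R3 ok, R4 ok.
Only rule 2 fails.

2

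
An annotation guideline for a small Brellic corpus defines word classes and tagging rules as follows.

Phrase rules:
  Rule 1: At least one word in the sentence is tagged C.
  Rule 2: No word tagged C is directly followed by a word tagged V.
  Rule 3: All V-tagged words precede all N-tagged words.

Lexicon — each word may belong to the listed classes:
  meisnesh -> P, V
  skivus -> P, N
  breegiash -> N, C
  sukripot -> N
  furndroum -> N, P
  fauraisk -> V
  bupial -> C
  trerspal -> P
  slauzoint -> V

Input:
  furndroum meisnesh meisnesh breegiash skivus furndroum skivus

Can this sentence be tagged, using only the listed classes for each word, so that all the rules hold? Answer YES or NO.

Candidates per position — 1:furndroum {N,P}; 2:meisnesh {P,V}; 3:meisnesh {P,V}; 4:breegiash {N,C}; 5:skivus {P,N}; 6:furndroum {N,P}; 7:skivus {P,N}.
One satisfying assignment: P V P C P P P.
Verifying each rule — rule 1 ok; rule 2 ok; rule 3 ok.

YES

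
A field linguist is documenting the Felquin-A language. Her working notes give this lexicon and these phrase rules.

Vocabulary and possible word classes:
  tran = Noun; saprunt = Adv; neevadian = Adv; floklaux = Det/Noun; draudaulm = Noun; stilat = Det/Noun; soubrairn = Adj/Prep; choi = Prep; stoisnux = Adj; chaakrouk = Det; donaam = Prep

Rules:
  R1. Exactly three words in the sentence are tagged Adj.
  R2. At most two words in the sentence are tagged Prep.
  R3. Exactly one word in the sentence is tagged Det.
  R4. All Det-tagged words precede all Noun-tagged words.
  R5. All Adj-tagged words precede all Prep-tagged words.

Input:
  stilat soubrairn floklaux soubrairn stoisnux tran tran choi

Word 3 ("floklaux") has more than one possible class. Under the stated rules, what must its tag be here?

Noun

Candidates per position — 1:stilat {Det,Noun}; 2:soubrairn {Adj,Prep}; 3:floklaux {Det,Noun}; 4:soubrairn {Adj,Prep}; 5:stoisnux {Adj}; 6:tran {Noun}; 7:tran {Noun}; 8:choi {Prep}.
Word 2 cannot be Prep — rule 1 would then fail for every completion. It is Adj.
Word 4 cannot be Prep — rule 1 would then fail for every completion. It is Adj.
Position 3: the remaining choice is settled jointly with positions 1 — only Noun at position 3 is part of a tagging that satisfies every rule.
That leaves exactly one tagging: Det Adj Noun Adj Adj Noun Noun Prep.
Check: rule 1 satisfied; rule 2 satisfied; rule 3 satisfied; rule 4 satisfied; rule 5 satisfied.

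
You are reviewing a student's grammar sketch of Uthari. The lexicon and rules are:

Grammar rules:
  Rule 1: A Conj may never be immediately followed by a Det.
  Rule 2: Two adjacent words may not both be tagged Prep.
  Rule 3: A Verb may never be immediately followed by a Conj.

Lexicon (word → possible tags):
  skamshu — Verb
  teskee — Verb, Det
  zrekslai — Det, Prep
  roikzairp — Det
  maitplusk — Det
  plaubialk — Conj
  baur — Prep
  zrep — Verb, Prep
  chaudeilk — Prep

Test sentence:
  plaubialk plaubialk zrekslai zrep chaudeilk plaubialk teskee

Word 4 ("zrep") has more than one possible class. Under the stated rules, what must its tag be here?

Candidates per position — 1:plaubialk {Conj}; 2:plaubialk {Conj}; 3:zrekslai {Det,Prep}; 4:zrep {Verb,Prep}; 5:chaudeilk {Prep}; 6:plaubialk {Conj}; 7:teskee {Verb,Det}.
At position 3, choosing Det makes rule 1 impossible to satisfy; hence Prep.
At position 4, choosing Prep makes rule 2 impossible to satisfy; hence Verb.
At position 7, choosing Det makes rule 1 impossible to satisfy; hence Verb.
That leaves exactly one tagging: Conj Conj Prep Verb Prep Conj Verb.
Checking: rule 1 ok; rule 2 ok; rule 3 ok.

Verb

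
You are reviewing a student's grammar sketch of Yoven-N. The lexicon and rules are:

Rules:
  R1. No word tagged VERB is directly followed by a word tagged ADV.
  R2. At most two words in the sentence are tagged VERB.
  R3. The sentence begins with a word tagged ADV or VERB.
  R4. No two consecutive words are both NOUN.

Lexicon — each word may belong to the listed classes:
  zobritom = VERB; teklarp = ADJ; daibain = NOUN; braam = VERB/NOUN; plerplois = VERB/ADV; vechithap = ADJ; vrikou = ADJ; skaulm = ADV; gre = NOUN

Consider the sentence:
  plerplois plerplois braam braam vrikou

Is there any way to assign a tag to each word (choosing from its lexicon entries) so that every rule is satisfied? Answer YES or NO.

YES

Candidates per position — 1:plerplois {VERB,ADV}; 2:plerplois {VERB,ADV}; 3:braam {VERB,NOUN}; 4:braam {VERB,NOUN}; 5:vrikou {ADJ}.
One satisfying assignment: ADV ADV VERB NOUN ADJ.
Rule-by-rule: rule 1 ok; rule 2 ok; rule 3 ok; rule 4 ok.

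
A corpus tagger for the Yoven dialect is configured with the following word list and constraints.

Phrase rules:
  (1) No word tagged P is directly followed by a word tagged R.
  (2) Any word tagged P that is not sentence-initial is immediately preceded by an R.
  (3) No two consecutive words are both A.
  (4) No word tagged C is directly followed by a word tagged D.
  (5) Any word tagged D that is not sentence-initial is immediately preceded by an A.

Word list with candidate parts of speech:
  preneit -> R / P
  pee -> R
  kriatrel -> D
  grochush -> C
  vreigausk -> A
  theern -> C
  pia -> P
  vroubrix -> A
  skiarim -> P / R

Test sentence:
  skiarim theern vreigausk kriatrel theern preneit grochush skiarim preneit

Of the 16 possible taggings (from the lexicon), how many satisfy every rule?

Candidates per position — 1:skiarim {P,R}; 2:theern {C}; 3:vreigausk {A}; 4:kriatrel {D}; 5:theern {C}; 6:preneit {R,P}; 7:grochush {C}; 8:skiarim {P,R}; 9:preneit {R,P}.
There are 16 candidate sequences in total.
The sequences that satisfy every rule: P C A D C R C R R; P C A D C R C R P; R C A D C R C R R; R C A D C R C R P.
Count = 4.

4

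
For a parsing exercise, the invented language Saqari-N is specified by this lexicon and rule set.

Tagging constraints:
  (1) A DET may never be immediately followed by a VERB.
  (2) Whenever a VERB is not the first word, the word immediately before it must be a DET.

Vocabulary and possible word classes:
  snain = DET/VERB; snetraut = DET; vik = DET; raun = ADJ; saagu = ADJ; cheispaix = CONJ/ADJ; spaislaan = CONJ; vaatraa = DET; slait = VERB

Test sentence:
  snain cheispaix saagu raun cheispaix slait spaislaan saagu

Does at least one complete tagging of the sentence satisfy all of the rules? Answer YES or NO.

Candidates per position — 1:snain {DET,VERB}; 2:cheispaix {CONJ,ADJ}; 3:saagu {ADJ}; 4:raun {ADJ}; 5:cheispaix {CONJ,ADJ}; 6:slait {VERB}; 7:spaislaan {CONJ}; 8:saagu {ADJ}.
Rule 2 cannot be satisfied by any choice of tags from the lexicon.
So there is no consistent tagging.

NO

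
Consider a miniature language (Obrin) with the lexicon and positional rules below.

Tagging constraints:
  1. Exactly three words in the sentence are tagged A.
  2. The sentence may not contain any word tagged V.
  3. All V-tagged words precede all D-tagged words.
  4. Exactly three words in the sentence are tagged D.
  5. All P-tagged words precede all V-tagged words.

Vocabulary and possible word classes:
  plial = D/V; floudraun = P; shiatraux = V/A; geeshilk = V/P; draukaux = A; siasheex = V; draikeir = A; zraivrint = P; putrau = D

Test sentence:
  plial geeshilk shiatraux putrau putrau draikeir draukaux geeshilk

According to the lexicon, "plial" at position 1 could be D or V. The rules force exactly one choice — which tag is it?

D

Candidates per position — 1:plial {D,V}; 2:geeshilk {V,P}; 3:shiatraux {V,A}; 4:putrau {D}; 5:putrau {D}; 6:draikeir {A}; 7:draukaux {A}; 8:geeshilk {V,P}.
Position 1: tagging it V would leave rule 2 unsatisfiable, so it must be D.
Position 2: tagging it V would leave rule 2 unsatisfiable, so it must be P.
Position 3: tagging it V would leave rule 1 unsatisfiable, so it must be A.
Position 8: tagging it V would leave rule 2 unsatisfiable, so it must be P.
The only consistent sequence is: D P A D D A A P.
Verifying each rule — rule 1 ok; rule 2 ok; rule 3 ok; rule 4 ok; rule 5 ok.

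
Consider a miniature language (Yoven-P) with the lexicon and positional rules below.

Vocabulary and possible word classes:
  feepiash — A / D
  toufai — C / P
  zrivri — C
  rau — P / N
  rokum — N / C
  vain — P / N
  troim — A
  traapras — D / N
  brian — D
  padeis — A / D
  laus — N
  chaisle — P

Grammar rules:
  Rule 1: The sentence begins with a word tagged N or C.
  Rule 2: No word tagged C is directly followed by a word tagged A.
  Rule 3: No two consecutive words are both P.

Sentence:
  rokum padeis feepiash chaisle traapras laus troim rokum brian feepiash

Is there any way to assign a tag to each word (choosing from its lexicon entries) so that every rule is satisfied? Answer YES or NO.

YES

Candidates per position — 1:rokum {N,C}; 2:padeis {A,D}; 3:feepiash {A,D}; 4:chaisle {P}; 5:traapras {D,N}; 6:laus {N}; 7:troim {A}; 8:rokum {N,C}; 9:brian {D}; 10:feepiash {A,D}.
One satisfying assignment: N D A P N N A C D A.
Checking: rule 1 satisfied; rule 2 satisfied; rule 3 satisfied.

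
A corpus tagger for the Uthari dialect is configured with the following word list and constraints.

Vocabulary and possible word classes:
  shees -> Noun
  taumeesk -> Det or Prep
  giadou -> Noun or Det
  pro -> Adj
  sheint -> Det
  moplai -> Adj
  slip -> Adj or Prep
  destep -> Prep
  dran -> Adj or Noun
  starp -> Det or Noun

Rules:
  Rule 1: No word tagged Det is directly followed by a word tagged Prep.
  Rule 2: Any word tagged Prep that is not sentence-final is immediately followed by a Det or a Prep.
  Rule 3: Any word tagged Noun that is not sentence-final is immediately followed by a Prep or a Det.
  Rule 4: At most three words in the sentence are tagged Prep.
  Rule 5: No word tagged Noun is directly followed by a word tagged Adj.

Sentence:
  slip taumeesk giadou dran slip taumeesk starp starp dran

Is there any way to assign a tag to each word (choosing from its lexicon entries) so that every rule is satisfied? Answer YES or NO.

YES

Candidates per position — 1:slip {Adj,Prep}; 2:taumeesk {Det,Prep}; 3:giadou {Noun,Det}; 4:dran {Adj,Noun}; 5:slip {Adj,Prep}; 6:taumeesk {Det,Prep}; 7:starp {Det,Noun}; 8:starp {Det,Noun}; 9:dran {Adj,Noun}.
One satisfying assignment: Adj Det Det Adj Prep Prep Det Det Noun.
Check: rule 1 satisfied; rule 2 satisfied; rule 3 satisfied; rule 4 satisfied; rule 5 satisfied.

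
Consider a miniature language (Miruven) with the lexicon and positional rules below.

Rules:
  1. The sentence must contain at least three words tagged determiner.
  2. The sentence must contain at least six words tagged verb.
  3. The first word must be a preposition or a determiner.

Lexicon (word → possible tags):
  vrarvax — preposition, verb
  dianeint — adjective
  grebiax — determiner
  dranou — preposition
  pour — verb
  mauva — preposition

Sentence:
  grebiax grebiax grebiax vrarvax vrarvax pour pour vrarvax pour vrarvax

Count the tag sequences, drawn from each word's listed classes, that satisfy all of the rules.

5

Candidates per position — 1:grebiax {determiner}; 2:grebiax {determiner}; 3:grebiax {determiner}; 4:vrarvax {preposition,verb}; 5:vrarvax {preposition,verb}; 6:pour {verb}; 7:pour {verb}; 8:vrarvax {preposition,verb}; 9:pour {verb}; 10:vrarvax {preposition,verb}.
There are 16 candidate sequences in total.
The sequences that satisfy every rule: determiner determiner determiner preposition verb verb verb verb verb verb; determiner determiner determiner verb preposition verb verb verb verb verb; determiner determiner determiner verb verb verb verb preposition verb verb; determiner determiner determiner verb verb verb verb verb verb preposition; determiner determiner determiner verb verb verb verb verb verb verb.
Count = 5.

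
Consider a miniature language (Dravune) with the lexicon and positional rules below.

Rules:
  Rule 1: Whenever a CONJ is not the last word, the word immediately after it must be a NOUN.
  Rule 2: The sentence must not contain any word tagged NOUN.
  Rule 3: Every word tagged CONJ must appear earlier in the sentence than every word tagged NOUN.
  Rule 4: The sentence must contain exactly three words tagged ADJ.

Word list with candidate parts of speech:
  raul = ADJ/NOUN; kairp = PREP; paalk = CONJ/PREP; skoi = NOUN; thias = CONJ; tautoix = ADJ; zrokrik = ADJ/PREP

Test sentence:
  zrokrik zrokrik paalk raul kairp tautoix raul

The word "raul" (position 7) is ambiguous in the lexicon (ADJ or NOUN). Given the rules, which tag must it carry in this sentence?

ADJ

Candidates per position — 1:zrokrik {ADJ,PREP}; 2:zrokrik {ADJ,PREP}; 3:paalk {CONJ,PREP}; 4:raul {ADJ,NOUN}; 5:kairp {PREP}; 6:tautoix {ADJ}; 7:raul {ADJ,NOUN}.
Position 4: tagging it NOUN would leave rule 2 unsatisfiable, so it must be ADJ.
Position 7: tagging it NOUN would leave rule 2 unsatisfiable, so it must be ADJ.
Position 1: tagging it ADJ would leave rule 4 unsatisfiable, so it must be PREP.
Position 2: tagging it ADJ would leave rule 4 unsatisfiable, so it must be PREP.
Position 3: tagging it CONJ would leave rule 1 unsatisfiable, so it must be PREP.
The only consistent sequence is: PREP PREP PREP ADJ PREP ADJ ADJ.
Verifying each rule — rule 1 satisfied; rule 2 satisfied; rule 3 satisfied; rule 4 satisfied.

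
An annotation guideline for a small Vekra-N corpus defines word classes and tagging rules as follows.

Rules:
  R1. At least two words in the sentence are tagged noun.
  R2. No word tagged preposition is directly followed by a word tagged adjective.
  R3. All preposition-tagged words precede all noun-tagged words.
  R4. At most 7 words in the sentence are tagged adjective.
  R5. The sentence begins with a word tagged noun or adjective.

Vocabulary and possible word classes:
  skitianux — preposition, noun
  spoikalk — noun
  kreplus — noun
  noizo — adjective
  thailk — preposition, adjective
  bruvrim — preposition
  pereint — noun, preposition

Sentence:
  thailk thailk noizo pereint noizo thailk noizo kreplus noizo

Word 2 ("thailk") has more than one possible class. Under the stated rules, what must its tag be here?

Candidates per position — 1:thailk {preposition,adjective}; 2:thailk {preposition,adjective}; 3:noizo {adjective}; 4:pereint {noun,preposition}; 5:noizo {adjective}; 6:thailk {preposition,adjective}; 7:noizo {adjective}; 8:kreplus {noun}; 9:noizo {adjective}.
At position 1, choosing preposition makes rule 2 impossible to satisfy; hence adjective.
At position 2, choosing preposition makes rule 2 impossible to satisfy; hence adjective.
At position 4, choosing preposition makes rule 1 impossible to satisfy; hence noun.
At position 6, choosing preposition makes rule 2 impossible to satisfy; hence adjective.
That leaves exactly one tagging: adjective adjective adjective noun adjective adjective adjective noun adjective.
Checking: rule 1 ok; rule 2 ok; rule 3 ok; rule 4 ok; rule 5 ok.

adjective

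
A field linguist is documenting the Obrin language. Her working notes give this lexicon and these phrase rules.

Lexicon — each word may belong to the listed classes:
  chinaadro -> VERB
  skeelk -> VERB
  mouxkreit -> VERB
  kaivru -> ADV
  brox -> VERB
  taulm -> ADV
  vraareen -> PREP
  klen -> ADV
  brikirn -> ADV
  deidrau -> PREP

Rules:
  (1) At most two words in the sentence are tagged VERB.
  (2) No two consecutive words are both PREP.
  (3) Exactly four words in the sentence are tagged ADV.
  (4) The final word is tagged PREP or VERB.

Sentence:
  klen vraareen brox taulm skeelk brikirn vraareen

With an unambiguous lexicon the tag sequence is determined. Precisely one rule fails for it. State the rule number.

3

Fixed tagging: ADV PREP VERB ADV VERB ADV PREP.
Applying the rules: R1 holds, R2 holds, R3 violated, R4 holds.
Only rule 3 fails.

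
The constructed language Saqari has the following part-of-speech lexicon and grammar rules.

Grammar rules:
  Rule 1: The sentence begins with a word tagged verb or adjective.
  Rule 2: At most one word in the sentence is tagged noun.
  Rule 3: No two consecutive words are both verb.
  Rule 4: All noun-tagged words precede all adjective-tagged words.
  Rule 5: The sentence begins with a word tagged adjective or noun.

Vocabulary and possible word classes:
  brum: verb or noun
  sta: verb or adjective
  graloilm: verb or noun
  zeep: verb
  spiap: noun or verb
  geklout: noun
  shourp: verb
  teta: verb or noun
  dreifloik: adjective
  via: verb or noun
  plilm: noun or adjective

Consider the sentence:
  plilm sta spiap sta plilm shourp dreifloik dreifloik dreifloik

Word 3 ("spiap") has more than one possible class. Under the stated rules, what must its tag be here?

Candidates per position — 1:plilm {noun,adjective}; 2:sta {verb,adjective}; 3:spiap {noun,verb}; 4:sta {verb,adjective}; 5:plilm {noun,adjective}; 6:shourp {verb}; 7:dreifloik {adjective}; 8:dreifloik {adjective}; 9:dreifloik {adjective}.
Word 1 cannot be noun — rule 1 would then fail for every completion. It is adjective.
Word 3 cannot be noun — rule 4 would then fail for every completion. It is verb.
Word 4 cannot be verb — rule 3 would then fail for every completion. It is adjective.
Word 5 cannot be noun — rule 4 would then fail for every completion. It is adjective.
Word 2 cannot be verb — rule 3 would then fail for every completion. It is adjective.
The only consistent sequence is: adjective adjective verb adjective adjective verb adjective adjective adjective.
Verifying each rule — rule 1 ✓; rule 2 ✓; rule 3 ✓; rule 4 ✓; rule 5 ✓.

verb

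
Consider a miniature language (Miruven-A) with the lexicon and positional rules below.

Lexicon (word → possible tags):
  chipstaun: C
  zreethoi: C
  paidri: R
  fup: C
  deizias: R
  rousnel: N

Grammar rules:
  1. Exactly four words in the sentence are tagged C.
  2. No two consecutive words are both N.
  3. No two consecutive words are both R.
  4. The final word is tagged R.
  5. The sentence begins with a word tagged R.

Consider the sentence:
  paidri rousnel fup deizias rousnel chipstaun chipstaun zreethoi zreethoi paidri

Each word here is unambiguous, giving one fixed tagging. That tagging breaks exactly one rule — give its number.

1

Fixed tagging: R N C R N C C C C R.
Applying the rules: R1 ✗, R2 ✓, R3 ✓, R4 ✓, R5 ✓.
Only rule 1 fails.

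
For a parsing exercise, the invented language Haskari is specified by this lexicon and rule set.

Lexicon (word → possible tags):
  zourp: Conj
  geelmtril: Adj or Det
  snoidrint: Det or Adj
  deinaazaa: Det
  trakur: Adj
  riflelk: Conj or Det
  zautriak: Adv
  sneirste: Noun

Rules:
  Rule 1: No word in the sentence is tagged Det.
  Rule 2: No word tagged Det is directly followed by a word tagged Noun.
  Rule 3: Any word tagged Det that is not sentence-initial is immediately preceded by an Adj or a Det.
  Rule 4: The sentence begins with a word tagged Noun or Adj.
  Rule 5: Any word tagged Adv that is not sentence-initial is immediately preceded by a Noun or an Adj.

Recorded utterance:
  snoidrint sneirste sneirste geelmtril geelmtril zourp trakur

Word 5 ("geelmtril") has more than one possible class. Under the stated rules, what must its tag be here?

Candidates per position — 1:snoidrint {Det,Adj}; 2:sneirste {Noun}; 3:sneirste {Noun}; 4:geelmtril {Adj,Det}; 5:geelmtril {Adj,Det}; 6:zourp {Conj}; 7:trakur {Adj}.
At position 1, choosing Det makes rule 1 impossible to satisfy; hence Adj.
At position 4, choosing Det makes rule 1 impossible to satisfy; hence Adj.
At position 5, choosing Det makes rule 1 impossible to satisfy; hence Adj.
That leaves exactly one tagging: Adj Noun Noun Adj Adj Conj Adj.
Checking: rule 1 satisfied; rule 2 satisfied; rule 3 satisfied; rule 4 satisfied; rule 5 satisfied.

Adj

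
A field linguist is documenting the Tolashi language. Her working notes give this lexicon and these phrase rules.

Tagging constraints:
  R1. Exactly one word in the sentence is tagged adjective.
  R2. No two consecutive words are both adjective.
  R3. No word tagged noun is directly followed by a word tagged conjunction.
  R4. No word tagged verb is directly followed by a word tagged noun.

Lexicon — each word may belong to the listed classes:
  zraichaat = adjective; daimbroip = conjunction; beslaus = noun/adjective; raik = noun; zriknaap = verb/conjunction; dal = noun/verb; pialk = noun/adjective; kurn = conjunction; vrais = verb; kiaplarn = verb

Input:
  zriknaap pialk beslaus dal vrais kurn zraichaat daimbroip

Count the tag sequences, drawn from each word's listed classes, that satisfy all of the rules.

2

Candidates per position — 1:zriknaap {verb,conjunction}; 2:pialk {noun,adjective}; 3:beslaus {noun,adjective}; 4:dal {noun,verb}; 5:vrais {verb}; 6:kurn {conjunction}; 7:zraichaat {adjective}; 8:daimbroip {conjunction}.
There are 16 candidate sequences in total.
The sequences that satisfy every rule: conjunction noun noun noun verb conjunction adjective conjunction; conjunction noun noun verb verb conjunction adjective conjunction.
Count = 2.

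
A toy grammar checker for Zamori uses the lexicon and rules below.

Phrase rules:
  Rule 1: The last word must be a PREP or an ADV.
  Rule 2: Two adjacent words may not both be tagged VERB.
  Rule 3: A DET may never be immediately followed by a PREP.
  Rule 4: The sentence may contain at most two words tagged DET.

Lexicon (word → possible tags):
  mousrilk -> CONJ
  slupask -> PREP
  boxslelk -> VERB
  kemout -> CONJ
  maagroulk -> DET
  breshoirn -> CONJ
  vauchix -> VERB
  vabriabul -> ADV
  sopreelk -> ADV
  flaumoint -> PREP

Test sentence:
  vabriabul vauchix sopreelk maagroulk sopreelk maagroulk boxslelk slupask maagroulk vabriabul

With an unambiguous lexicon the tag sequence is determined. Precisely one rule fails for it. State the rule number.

4

Fixed tagging: ADV VERB ADV DET ADV DET VERB PREP DET ADV.
Checking each rule: R1 pass, R2 pass, R3 pass, R4 fail.
Only rule 4 fails.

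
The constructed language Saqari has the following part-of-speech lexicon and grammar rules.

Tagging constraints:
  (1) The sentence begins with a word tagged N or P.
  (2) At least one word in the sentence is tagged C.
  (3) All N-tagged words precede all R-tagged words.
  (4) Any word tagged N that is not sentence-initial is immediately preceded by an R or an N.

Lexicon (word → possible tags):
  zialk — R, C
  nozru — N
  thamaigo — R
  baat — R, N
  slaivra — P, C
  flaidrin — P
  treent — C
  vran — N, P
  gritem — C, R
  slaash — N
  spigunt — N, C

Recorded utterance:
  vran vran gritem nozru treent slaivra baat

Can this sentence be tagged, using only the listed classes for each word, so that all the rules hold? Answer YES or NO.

NO

Candidates per position — 1:vran {N,P}; 2:vran {N,P}; 3:gritem {C,R}; 4:nozru {N}; 5:treent {C}; 6:slaivra {P,C}; 7:baat {R,N}.
Every candidate sequence violates at least one rule; no consistent tagging exists.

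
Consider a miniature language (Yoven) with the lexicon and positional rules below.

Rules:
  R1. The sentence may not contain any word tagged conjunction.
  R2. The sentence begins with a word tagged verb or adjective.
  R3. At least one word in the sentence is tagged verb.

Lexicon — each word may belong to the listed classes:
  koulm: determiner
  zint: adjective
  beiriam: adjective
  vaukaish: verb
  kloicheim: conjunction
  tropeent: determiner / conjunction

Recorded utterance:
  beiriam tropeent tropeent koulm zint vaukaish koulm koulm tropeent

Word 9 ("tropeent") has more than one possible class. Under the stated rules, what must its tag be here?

Candidates per position — 1:beiriam {adjective}; 2:tropeent {determiner,conjunction}; 3:tropeent {determiner,conjunction}; 4:koulm {determiner}; 5:zint {adjective}; 6:vaukaish {verb}; 7:koulm {determiner}; 8:koulm {determiner}; 9:tropeent {determiner,conjunction}.
At position 2, choosing conjunction makes rule 1 impossible to satisfy; hence determiner.
At position 3, choosing conjunction makes rule 1 impossible to satisfy; hence determiner.
At position 9, choosing conjunction makes rule 1 impossible to satisfy; hence determiner.
That leaves exactly one tagging: adjective determiner determiner determiner adjective verb determiner determiner determiner.
Check: rule 1 satisfied; rule 2 satisfied; rule 3 satisfied.

determiner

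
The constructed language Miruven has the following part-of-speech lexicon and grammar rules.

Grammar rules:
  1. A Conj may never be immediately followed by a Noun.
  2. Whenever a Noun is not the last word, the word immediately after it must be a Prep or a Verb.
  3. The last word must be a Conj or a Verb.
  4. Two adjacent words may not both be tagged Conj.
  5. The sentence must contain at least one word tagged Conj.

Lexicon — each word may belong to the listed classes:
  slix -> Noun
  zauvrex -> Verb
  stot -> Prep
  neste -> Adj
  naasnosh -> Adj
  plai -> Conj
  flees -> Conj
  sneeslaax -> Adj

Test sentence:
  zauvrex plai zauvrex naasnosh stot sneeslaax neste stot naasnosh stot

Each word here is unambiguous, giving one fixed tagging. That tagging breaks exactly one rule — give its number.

3

Fixed tagging: Verb Conj Verb Adj Prep Adj Adj Prep Adj Prep.
Rule check: R1 ok, R2 ok, R3 fails, R4 ok, R5 ok.
Only rule 3 fails.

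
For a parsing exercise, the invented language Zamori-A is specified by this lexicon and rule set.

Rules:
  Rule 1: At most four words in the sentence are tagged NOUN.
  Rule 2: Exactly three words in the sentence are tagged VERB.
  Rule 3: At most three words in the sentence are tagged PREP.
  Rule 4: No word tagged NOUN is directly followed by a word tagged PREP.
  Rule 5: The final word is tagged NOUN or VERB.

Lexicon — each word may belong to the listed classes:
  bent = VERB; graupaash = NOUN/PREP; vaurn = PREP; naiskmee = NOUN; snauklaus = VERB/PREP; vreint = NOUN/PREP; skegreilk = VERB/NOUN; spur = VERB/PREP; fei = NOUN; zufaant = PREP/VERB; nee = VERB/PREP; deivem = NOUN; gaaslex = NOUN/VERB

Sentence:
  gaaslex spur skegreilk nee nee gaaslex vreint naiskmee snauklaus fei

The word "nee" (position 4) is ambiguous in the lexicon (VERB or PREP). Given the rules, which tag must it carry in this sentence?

Candidates per position — 1:gaaslex {NOUN,VERB}; 2:spur {VERB,PREP}; 3:skegreilk {VERB,NOUN}; 4:nee {VERB,PREP}; 5:nee {VERB,PREP}; 6:gaaslex {NOUN,VERB}; 7:vreint {NOUN,PREP}; 8:naiskmee {NOUN}; 9:snauklaus {VERB,PREP}; 10:fei {NOUN}.
Position 9: tagging it PREP would leave rule 4 unsatisfiable, so it must be VERB.
Position 4: the remaining choice is settled jointly with positions 1, 2, 3, 5, 6, 7 — only PREP at position 4 is part of a tagging that satisfies every rule.
That leaves exactly one tagging: VERB PREP VERB PREP PREP NOUN NOUN NOUN VERB NOUN.
Rule-by-rule: rule 1 ok; rule 2 ok; rule 3 ok; rule 4 ok; rule 5 ok.

PREP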